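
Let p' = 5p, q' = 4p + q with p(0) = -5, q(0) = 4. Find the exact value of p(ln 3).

-1215

A = [[5,0],[4,1]]; eigenvalues λ = 1, 5.
Eigenvectors: (0,1) for λ=1, (-1,-1) for λ=5.
From the initial condition, c_1 = 9, c_2 = 5.
p(ln 3) = (9)(3^1)(0) + (5)(3^5)(-1) = -1215.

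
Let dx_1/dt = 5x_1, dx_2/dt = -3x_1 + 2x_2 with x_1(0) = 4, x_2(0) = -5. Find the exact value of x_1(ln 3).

972

A = [[5,0],[-3,2]]; eigenvalues λ = 5, 2.
Eigenvectors: (1,-1) for λ=5, (0,1) for λ=2.
From the initial condition, c_1 = 4, c_2 = -1.
x_1(ln 3) = (4)(3^5)(1) + (-1)(3^2)(0) = 972.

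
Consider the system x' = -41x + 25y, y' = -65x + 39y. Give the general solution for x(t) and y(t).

Coefficient matrix A = [[-41, 25], [-65, 39]].
Characteristic polynomial det(A - λI) = λ^2 + 2λ + 26 = 0.
Eigenvalues λ = -1 ± 5i (complex conjugate pair).
For λ=-1+5i: an eigenvector is (-1,-2) - i(-2,-3) = (-1 + 2i, -2 + 3i).
A real fundamental pair from Re and Im of e^((-1+5i)t)v: X_1 = e^(-t)(cos(5t)·(-1,-2) + sin(5t)·(-2,-3)), X_2 = e^(-t)(sin(5t)·(-1,-2) - cos(5t)·(-2,-3)).
General solution: K_1X_1 + K_2X_2.

x(t) = -2K_1e^(-t)sin(5t) - K_1e^(-t)cos(5t) - K_2e^(-t)sin(5t) + 2K_2e^(-t)cos(5t), y(t) = -3K_1e^(-t)sin(5t) - 2K_1e^(-t)cos(5t) - 2K_2e^(-t)sin(5t) + 3K_2e^(-t)cos(5t)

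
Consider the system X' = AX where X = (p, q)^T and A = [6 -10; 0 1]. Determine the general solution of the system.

Coefficient matrix A = [[6, -10], [0, 1]].
Characteristic polynomial det(A - λI) = λ^2 - 7λ + 6 = 0.
Eigenvalues λ = 1, 6.
For λ=1: (A-λI) row 1 is [5, -10], so an eigenvector is (-2, -1).
For λ=6: (A-λI) row 1 is [0, -10], so an eigenvector is (1, 0).
General solution: c_1e^(t)(-2,-1) + c_2e^(6t)(1,0).

p(t) = -2c_1e^(t) + c_2e^(6t), q(t) = -c_1e^(t)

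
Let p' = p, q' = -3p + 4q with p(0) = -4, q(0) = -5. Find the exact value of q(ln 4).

-272

A = [[1,0],[-3,4]]; eigenvalues λ = 4, 1.
Eigenvectors: (0,-1) for λ=4, (1,1) for λ=1.
From the initial condition, c_1 = 1, c_2 = -4.
q(ln 4) = (1)(4^4)(-1) + (-4)(4^1)(1) = -272.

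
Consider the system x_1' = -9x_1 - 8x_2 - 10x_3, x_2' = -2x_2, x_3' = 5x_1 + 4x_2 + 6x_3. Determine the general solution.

x_1(t) = 2C_1e^(-4t) - C_2e^(t) - 4C_3e^(-2t), x_2(t) = C_3e^(-2t), x_3(t) = -C_1e^(-4t) + C_2e^(t) + 2C_3e^(-2t)

Coefficient matrix A = [[-9, -8, -10], [0, -2, 0], [5, 4, 6]].
det(A - λI) = 0 gives eigenvalues λ = -4, 1, -2.
For λ=-4: eigenvector (2,0,-1).
For λ=1: eigenvector (-1,0,1).
For λ=-2: eigenvector (-4,1,2).
General solution: C_1e^(-4t)(2,0,-1) + C_2e^(t)(-1,0,1) + C_3e^(-2t)(-4,1,2).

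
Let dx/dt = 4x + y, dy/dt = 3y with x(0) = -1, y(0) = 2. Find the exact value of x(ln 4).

128

A = [[4,1],[0,3]]; eigenvalues λ = 4, 3.
Eigenvectors: (1,0) for λ=4, (-1,1) for λ=3.
From the initial condition, c_1 = 1, c_2 = 2.
x(ln 4) = (1)(4^4)(1) + (2)(4^3)(-1) = 128.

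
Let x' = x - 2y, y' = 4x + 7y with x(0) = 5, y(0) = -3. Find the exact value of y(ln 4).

3648

A = [[1,-2],[4,7]]; eigenvalues λ = 3, 5.
Eigenvectors: (-1,1) for λ=3, (1,-2) for λ=5.
From the initial condition, c_1 = -7, c_2 = -2.
y(ln 4) = (-7)(4^3)(1) + (-2)(4^5)(-2) = 3648.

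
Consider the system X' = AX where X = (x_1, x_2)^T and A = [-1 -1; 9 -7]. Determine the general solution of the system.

Coefficient matrix A = [[-1, -1], [9, -7]].
Characteristic polynomial det(A - λI) = λ^2 + 8λ + 16 = 0.
Single eigenvalue λ = -4 with algebraic multiplicity 2.
Eigenvector v = (1,3); generalized eigenvector w with (A-λI)w=v is (0,-1).
General solution: e^(-4t)[c_1·v + c_2·(t·v + w)].

x_1(t) = c_1e^(-4t) + c_2te^(-4t), x_2(t) = 3c_1e^(-4t) + 3c_2te^(-4t) - c_2e^(-4t)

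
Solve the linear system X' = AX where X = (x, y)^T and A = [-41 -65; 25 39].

Coefficient matrix A = [[-41, -65], [25, 39]].
Characteristic polynomial det(A - λI) = λ^2 + 2λ + 26 = 0.
Eigenvalues λ = -1 ± 5i (complex conjugate pair).
For λ=-1+5i: an eigenvector is (2,-1) - i(-3,2) = (2 + 3i, -1 - 2i).
A real fundamental pair from Re and Im of e^((-1+5i)t)v: X_1 = e^(-t)(cos(5t)·(2,-1) + sin(5t)·(-3,2)), X_2 = e^(-t)(sin(5t)·(2,-1) - cos(5t)·(-3,2)).
General solution: c_1X_1 + c_2X_2.

x(t) = -3c_1e^(-t)sin(5t) + 2c_1e^(-t)cos(5t) + 2c_2e^(-t)sin(5t) + 3c_2e^(-t)cos(5t), y(t) = 2c_1e^(-t)sin(5t) - c_1e^(-t)cos(5t) - c_2e^(-t)sin(5t) - 2c_2e^(-t)cos(5t)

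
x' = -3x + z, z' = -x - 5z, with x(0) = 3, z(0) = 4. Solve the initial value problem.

Coefficient matrix A = [[-3, 1], [-1, -5]].
Characteristic polynomial det(A - λI) = λ^2 + 8λ + 16 = 0.
Single eigenvalue λ = -4 with algebraic multiplicity 2.
Eigenvector v = (-1,1); generalized eigenvector w with (A-λI)w=v is (2,-3).
General solution: e^(-4t)[C_1·v + C_2·(t·v + w)].
Applying x(0)=3, z(0)=4 gives C_1=-17, C_2=-7.

x(t) = 7te^(-4t) + 3e^(-4t), z(t) = -7te^(-4t) + 4e^(-4t)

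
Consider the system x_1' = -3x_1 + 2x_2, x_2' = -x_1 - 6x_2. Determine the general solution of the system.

Coefficient matrix A = [[-3, 2], [-1, -6]].
Characteristic polynomial det(A - λI) = λ^2 + 9λ + 20 = 0.
Eigenvalues λ = -5, -4.
For λ=-5: (A-λI) row 1 is [2, 2], so an eigenvector is (1, -1).
For λ=-4: (A-λI) row 1 is [1, 2], so an eigenvector is (2, -1).
General solution: K_1e^(-5t)(1,-1) + K_2e^(-4t)(2,-1).

x_1(t) = K_1e^(-5t) + 2K_2e^(-4t), x_2(t) = -K_1e^(-5t) - K_2e^(-4t)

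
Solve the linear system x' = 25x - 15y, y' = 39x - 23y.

Coefficient matrix A = [[25, -15], [39, -23]].
Characteristic polynomial det(A - λI) = λ^2 - 2λ + 10 = 0.
Eigenvalues λ = 1 ± 3i (complex conjugate pair).
For λ=1+3i: an eigenvector is (1,2) - i(-2,-3) = (1 + 2i, 2 + 3i).
A real fundamental pair from Re and Im of e^((1+3i)t)v: X_1 = e^(t)(cos(3t)·(1,2) + sin(3t)·(-2,-3)), X_2 = e^(t)(sin(3t)·(1,2) - cos(3t)·(-2,-3)).
General solution: K_1X_1 + K_2X_2.

x(t) = -2K_1e^(t)sin(3t) + K_1e^(t)cos(3t) + K_2e^(t)sin(3t) + 2K_2e^(t)cos(3t), y(t) = -3K_1e^(t)sin(3t) + 2K_1e^(t)cos(3t) + 2K_2e^(t)sin(3t) + 3K_2e^(t)cos(3t)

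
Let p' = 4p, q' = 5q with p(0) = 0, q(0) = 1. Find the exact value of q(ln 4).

1024

A = [[4,0],[0,5]]; eigenvalues λ = 5, 4.
Eigenvectors: (0,-1) for λ=5, (1,0) for λ=4.
From the initial condition, c_1 = -1, c_2 = 0.
q(ln 4) = (-1)(4^5)(-1) + (0)(4^4)(0) = 1024.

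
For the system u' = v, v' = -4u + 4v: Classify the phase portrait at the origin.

unstable improper node

A = [[0,1],[-4,4]]; det(A-λI) = λ^2 - 4λ + 4.
repeated λ = 2 with a single eigenvector.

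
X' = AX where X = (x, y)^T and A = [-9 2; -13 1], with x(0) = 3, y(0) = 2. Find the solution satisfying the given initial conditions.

Coefficient matrix A = [[-9, 2], [-13, 1]].
Characteristic polynomial det(A - λI) = λ^2 + 8λ + 17 = 0.
Eigenvalues λ = -4 ± i (complex conjugate pair).
For λ=-4+i: an eigenvector is (1,2) - i(-1,-3) = (1 + i, 2 + 3i).
A real fundamental pair from Re and Im of e^((-4+i)t)v: X_1 = e^(-4t)(cos(t)·(1,2) + sin(t)·(-1,-3)), X_2 = e^(-4t)(sin(t)·(1,2) - cos(t)·(-1,-3)).
General solution: c_1X_1 + c_2X_2.
Applying x(0)=3, y(0)=2 gives c_1=7, c_2=-4.

x(t) = -11e^(-4t)sin(t) + 3e^(-4t)cos(t), y(t) = -29e^(-4t)sin(t) + 2e^(-4t)cos(t)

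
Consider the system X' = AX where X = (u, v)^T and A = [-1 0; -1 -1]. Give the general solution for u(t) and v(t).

u(t) = c_2e^(-t), v(t) = -c_1e^(-t) - c_2te^(-t) - 3c_2e^(-t)

Coefficient matrix A = [[-1, 0], [-1, -1]].
Characteristic polynomial det(A - λI) = λ^2 + 2λ + 1 = 0.
Single eigenvalue λ = -1 with algebraic multiplicity 2.
Eigenvector v = (0,-1); generalized eigenvector w with (A-λI)w=v is (1,-3).
General solution: e^(-t)[c_1·v + c_2·(t·v + w)].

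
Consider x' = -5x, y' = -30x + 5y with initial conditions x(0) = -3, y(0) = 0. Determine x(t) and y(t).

x(t) = -3e^(-5t), y(t) = 9e^(5t) - 9e^(-5t)

Coefficient matrix A = [[-5, 0], [-30, 5]].
Characteristic polynomial det(A - λI) = λ^2 - 25 = 0.
Eigenvalues λ = 5, -5.
For λ=5: (A-λI) row 1 is [-10, 0], so an eigenvector is (0, -1).
For λ=-5: (A-λI) row 2 is [-30, 10], so an eigenvector is (-1, -3).
General solution: K_1e^(5t)(0,-1) + K_2e^(-5t)(-1,-3).
Applying x(0)=-3, y(0)=0 gives K_1=-9, K_2=3.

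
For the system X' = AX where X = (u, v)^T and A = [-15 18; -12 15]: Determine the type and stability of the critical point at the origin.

A = [[-15,18],[-12,15]]; det(A-λI) = λ^2 - 9.
λ = -3, 3: opposite signs.

saddle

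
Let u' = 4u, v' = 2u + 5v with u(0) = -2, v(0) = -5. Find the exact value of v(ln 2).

A = [[4,0],[2,5]]; eigenvalues λ = 5, 4.
Eigenvectors: (0,-1) for λ=5, (1,-2) for λ=4.
From the initial condition, c_1 = 9, c_2 = -2.
v(ln 2) = (9)(2^5)(-1) + (-2)(2^4)(-2) = -224.

-224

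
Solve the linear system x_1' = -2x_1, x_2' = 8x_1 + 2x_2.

Coefficient matrix A = [[-2, 0], [8, 2]].
Characteristic polynomial det(A - λI) = λ^2 - 4 = 0.
Eigenvalues λ = -2, 2.
For λ=-2: (A-λI) row 2 is [8, 4], so an eigenvector is (1, -2).
For λ=2: (A-λI) row 1 is [-4, 0], so an eigenvector is (0, -1).
General solution: C_1e^(-2t)(1,-2) + C_2e^(2t)(0,-1).

x_1(t) = C_1e^(-2t), x_2(t) = -2C_1e^(-2t) - C_2e^(2t)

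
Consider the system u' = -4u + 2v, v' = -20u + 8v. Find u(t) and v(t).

u(t) = -K_1e^(2t)cos(2t) - K_2e^(2t)sin(2t), v(t) = K_1e^(2t)sin(2t) - 3K_1e^(2t)cos(2t) - 3K_2e^(2t)sin(2t) - K_2e^(2t)cos(2t)

Coefficient matrix A = [[-4, 2], [-20, 8]].
Characteristic polynomial det(A - λI) = λ^2 - 4λ + 8 = 0.
Eigenvalues λ = 2 ± 2i (complex conjugate pair).
For λ=2+2i: an eigenvector is (-1,-3) - i(0,1) = (-1, -3 - i).
A real fundamental pair from Re and Im of e^((2+2i)t)v: X_1 = e^(2t)(cos(2t)·(-1,-3) + sin(2t)·(0,1)), X_2 = e^(2t)(sin(2t)·(-1,-3) - cos(2t)·(0,1)).
General solution: K_1X_1 + K_2X_2.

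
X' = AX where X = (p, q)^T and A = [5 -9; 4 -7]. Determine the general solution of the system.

p(t) = -3C_1e^(-t) - 3C_2te^(-t) - 2C_2e^(-t), q(t) = -2C_1e^(-t) - 2C_2te^(-t) - C_2e^(-t)

Coefficient matrix A = [[5, -9], [4, -7]].
Characteristic polynomial det(A - λI) = λ^2 + 2λ + 1 = 0.
Single eigenvalue λ = -1 with algebraic multiplicity 2.
Eigenvector v = (-3,-2); generalized eigenvector w with (A-λI)w=v is (-2,-1).
General solution: e^(-t)[C_1·v + C_2·(t·v + w)].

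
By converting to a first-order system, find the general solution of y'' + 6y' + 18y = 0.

Let x_1 = y, x_2 = y'. Then x_1' = x_2 and x_2' = -18x_1 - 6x_2.
A = [[0,1],[-18,-6]]; det(A-λI) = λ^2 + 6λ + 18.
Eigenvalues λ = -3 ± 3i.

y(t) = C_1e^(-3t)cos(3t) + C_2e^(-3t)sin(3t)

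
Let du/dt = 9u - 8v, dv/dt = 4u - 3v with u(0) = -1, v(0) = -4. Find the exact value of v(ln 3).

708

A = [[9,-8],[4,-3]]; eigenvalues λ = 5, 1.
Eigenvectors: (2,1) for λ=5, (-1,-1) for λ=1.
From the initial condition, c_1 = 3, c_2 = 7.
v(ln 3) = (3)(3^5)(1) + (7)(3^1)(-1) = 708.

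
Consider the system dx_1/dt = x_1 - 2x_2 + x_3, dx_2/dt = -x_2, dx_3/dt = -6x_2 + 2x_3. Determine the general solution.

x_1(t) = c_1e^(t) + c_3e^(2t), x_2(t) = c_2e^(-t), x_3(t) = 2c_2e^(-t) + c_3e^(2t)

Coefficient matrix A = [[1, -2, 1], [0, -1, 0], [0, -6, 2]].
det(A - λI) = 0 gives eigenvalues λ = 1, -1, 2.
For λ=1: eigenvector (1,0,0).
For λ=-1: eigenvector (0,1,2).
For λ=2: eigenvector (1,0,1).
General solution: c_1e^(t)(1,0,0) + c_2e^(-t)(0,1,2) + c_3e^(2t)(1,0,1).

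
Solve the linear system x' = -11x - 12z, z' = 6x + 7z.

x(t) = C_1e^(t) - 2C_2e^(-5t), z(t) = -C_1e^(t) + C_2e^(-5t)

Coefficient matrix A = [[-11, -12], [6, 7]].
Characteristic polynomial det(A - λI) = λ^2 + 4λ - 5 = 0.
Eigenvalues λ = 1, -5.
For λ=1: (A-λI) row 1 is [-12, -12], so an eigenvector is (1, -1).
For λ=-5: (A-λI) row 1 is [-6, -12], so an eigenvector is (-2, 1).
General solution: C_1e^(t)(1,-1) + C_2e^(-5t)(-2,1).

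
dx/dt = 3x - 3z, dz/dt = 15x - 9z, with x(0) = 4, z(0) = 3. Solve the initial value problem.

Coefficient matrix A = [[3, -3], [15, -9]].
Characteristic polynomial det(A - λI) = λ^2 + 6λ + 18 = 0.
Eigenvalues λ = -3 ± 3i (complex conjugate pair).
For λ=-3+3i: an eigenvector is (0,1) - i(-1,-2) = (0 + i, 1 + 2i).
A real fundamental pair from Re and Im of e^((-3+3i)t)v: X_1 = e^(-3t)(cos(3t)·(0,1) + sin(3t)·(-1,-2)), X_2 = e^(-3t)(sin(3t)·(0,1) - cos(3t)·(-1,-2)).
General solution: c_1X_1 + c_2X_2.
Applying x(0)=4, z(0)=3 gives c_1=-5, c_2=4.

x(t) = 5e^(-3t)sin(3t) + 4e^(-3t)cos(3t), z(t) = 14e^(-3t)sin(3t) + 3e^(-3t)cos(3t)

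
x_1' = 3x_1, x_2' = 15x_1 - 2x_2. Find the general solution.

x_1(t) = c_2e^(3t), x_2(t) = -c_1e^(-2t) + 3c_2e^(3t)

Coefficient matrix A = [[3, 0], [15, -2]].
Characteristic polynomial det(A - λI) = λ^2 - λ - 6 = 0.
Eigenvalues λ = -2, 3.
For λ=-2: (A-λI) row 1 is [5, 0], so an eigenvector is (0, -1).
For λ=3: (A-λI) row 2 is [15, -5], so an eigenvector is (1, 3).
General solution: c_1e^(-2t)(0,-1) + c_2e^(3t)(1,3).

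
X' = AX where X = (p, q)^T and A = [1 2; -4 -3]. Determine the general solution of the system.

p(t) = c_1e^(-t)cos(2t) + c_2e^(-t)sin(2t), q(t) = -c_1e^(-t)sin(2t) - c_1e^(-t)cos(2t) - c_2e^(-t)sin(2t) + c_2e^(-t)cos(2t)

Coefficient matrix A = [[1, 2], [-4, -3]].
Characteristic polynomial det(A - λI) = λ^2 + 2λ + 5 = 0.
Eigenvalues λ = -1 ± 2i (complex conjugate pair).
For λ=-1+2i: an eigenvector is (1,-1) - i(0,-1) = (1, -1 + i).
A real fundamental pair from Re and Im of e^((-1+2i)t)v: X_1 = e^(-t)(cos(2t)·(1,-1) + sin(2t)·(0,-1)), X_2 = e^(-t)(sin(2t)·(1,-1) - cos(2t)·(0,-1)).
General solution: c_1X_1 + c_2X_2.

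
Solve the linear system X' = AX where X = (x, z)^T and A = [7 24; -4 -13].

Coefficient matrix A = [[7, 24], [-4, -13]].
Characteristic polynomial det(A - λI) = λ^2 + 6λ + 5 = 0.
Eigenvalues λ = -1, -5.
For λ=-1: (A-λI) row 1 is [8, 24], so an eigenvector is (3, -1).
For λ=-5: (A-λI) row 1 is [12, 24], so an eigenvector is (2, -1).
General solution: c_1e^(-t)(3,-1) + c_2e^(-5t)(2,-1).

x(t) = 3c_1e^(-t) + 2c_2e^(-5t), z(t) = -c_1e^(-t) - c_2e^(-5t)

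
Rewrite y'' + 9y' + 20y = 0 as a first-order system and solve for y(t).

Let x_1 = y, x_2 = y'. Then x_1' = x_2 and x_2' = -20x_1 - 9x_2.
A = [[0,1],[-20,-9]]; det(A-λI) = λ^2 + 9λ + 20.
Eigenvalues λ = -4, -5 with eigenvectors (1,-4), (1,-5).

y(t) = c_1e^(-4t) + c_2e^(-5t)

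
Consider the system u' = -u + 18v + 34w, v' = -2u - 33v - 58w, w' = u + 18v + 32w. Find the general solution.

u(t) = -3c_1e^(3t) - c_2e^(-3t) + 2c_3e^(-2t), v(t) = 5c_1e^(3t) + 2c_2e^(-3t) - 2c_3e^(-2t), w(t) = -3c_1e^(3t) - c_2e^(-3t) + c_3e^(-2t)

Coefficient matrix A = [[-1, 18, 34], [-2, -33, -58], [1, 18, 32]].
det(A - λI) = 0 gives eigenvalues λ = 3, -3, -2.
For λ=3: eigenvector (-3,5,-3).
For λ=-3: eigenvector (-1,2,-1).
For λ=-2: eigenvector (2,-2,1).
General solution: c_1e^(3t)(-3,5,-3) + c_2e^(-3t)(-1,2,-1) + c_3e^(-2t)(2,-2,1).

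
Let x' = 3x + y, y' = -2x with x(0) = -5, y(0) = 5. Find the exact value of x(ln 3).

A = [[3,1],[-2,0]]; eigenvalues λ = 2, 1.
Eigenvectors: (1,-1) for λ=2, (1,-2) for λ=1.
From the initial condition, c_1 = -5, c_2 = 0.
x(ln 3) = (-5)(3^2)(1) + (0)(3^1)(1) = -45.

-45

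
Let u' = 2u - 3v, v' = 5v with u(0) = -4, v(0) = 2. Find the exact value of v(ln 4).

A = [[2,-3],[0,5]]; eigenvalues λ = 2, 5.
Eigenvectors: (-1,0) for λ=2, (1,-1) for λ=5.
From the initial condition, c_1 = 2, c_2 = -2.
v(ln 4) = (2)(4^2)(0) + (-2)(4^5)(-1) = 2048.

2048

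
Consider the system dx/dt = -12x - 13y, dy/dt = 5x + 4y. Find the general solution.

x(t) = 3K_1e^(-4t)sin(t) - 2K_1e^(-4t)cos(t) - 2K_2e^(-4t)sin(t) - 3K_2e^(-4t)cos(t), y(t) = -2K_1e^(-4t)sin(t) + K_1e^(-4t)cos(t) + K_2e^(-4t)sin(t) + 2K_2e^(-4t)cos(t)

Coefficient matrix A = [[-12, -13], [5, 4]].
Characteristic polynomial det(A - λI) = λ^2 + 8λ + 17 = 0.
Eigenvalues λ = -4 ± i (complex conjugate pair).
For λ=-4+i: an eigenvector is (-2,1) - i(3,-2) = (-2 - 3i, 1 + 2i).
A real fundamental pair from Re and Im of e^((-4+i)t)v: X_1 = e^(-4t)(cos(t)·(-2,1) + sin(t)·(3,-2)), X_2 = e^(-4t)(sin(t)·(-2,1) - cos(t)·(3,-2)).
General solution: K_1X_1 + K_2X_2.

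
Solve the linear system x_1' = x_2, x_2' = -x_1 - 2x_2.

Coefficient matrix A = [[0, 1], [-1, -2]].
Characteristic polynomial det(A - λI) = λ^2 + 2λ + 1 = 0.
Single eigenvalue λ = -1 with algebraic multiplicity 2.
Eigenvector v = (-1,1); generalized eigenvector w with (A-λI)w=v is (-1,0).
General solution: e^(-t)[c_1·v + c_2·(t·v + w)].

x_1(t) = -c_1e^(-t) - c_2te^(-t) - c_2e^(-t), x_2(t) = c_1e^(-t) + c_2te^(-t)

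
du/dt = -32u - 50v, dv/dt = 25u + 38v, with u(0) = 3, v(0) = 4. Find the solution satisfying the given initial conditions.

Coefficient matrix A = [[-32, -50], [25, 38]].
Characteristic polynomial det(A - λI) = λ^2 - 6λ + 34 = 0.
Eigenvalues λ = 3 ± 5i (complex conjugate pair).
For λ=3+5i: an eigenvector is (-1,1) - i(-3,2) = (-1 + 3i, 1 - 2i).
A real fundamental pair from Re and Im of e^((3+5i)t)v: X_1 = e^(3t)(cos(5t)·(-1,1) + sin(5t)·(-3,2)), X_2 = e^(3t)(sin(5t)·(-1,1) - cos(5t)·(-3,2)).
General solution: c_1X_1 + c_2X_2.
Applying u(0)=3, v(0)=4 gives c_1=18, c_2=7.

u(t) = -61e^(3t)sin(5t) + 3e^(3t)cos(5t), v(t) = 43e^(3t)sin(5t) + 4e^(3t)cos(5t)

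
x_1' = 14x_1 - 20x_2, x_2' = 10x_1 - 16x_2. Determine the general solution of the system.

x_1(t) = 2C_1e^(4t) - C_2e^(-6t), x_2(t) = C_1e^(4t) - C_2e^(-6t)

Coefficient matrix A = [[14, -20], [10, -16]].
Characteristic polynomial det(A - λI) = λ^2 + 2λ - 24 = 0.
Eigenvalues λ = 4, -6.
For λ=4: (A-λI) row 1 is [10, -20], so an eigenvector is (2, 1).
For λ=-6: (A-λI) row 1 is [20, -20], so an eigenvector is (-1, -1).
General solution: C_1e^(4t)(2,1) + C_2e^(-6t)(-1,-1).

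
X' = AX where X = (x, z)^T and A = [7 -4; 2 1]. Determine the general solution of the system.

x(t) = K_1e^(3t) - 2K_2e^(5t), z(t) = K_1e^(3t) - K_2e^(5t)

Coefficient matrix A = [[7, -4], [2, 1]].
Characteristic polynomial det(A - λI) = λ^2 - 8λ + 15 = 0.
Eigenvalues λ = 3, 5.
For λ=3: (A-λI) row 1 is [4, -4], so an eigenvector is (1, 1).
For λ=5: (A-λI) row 1 is [2, -4], so an eigenvector is (-2, -1).
General solution: K_1e^(3t)(1,1) + K_2e^(5t)(-2,-1).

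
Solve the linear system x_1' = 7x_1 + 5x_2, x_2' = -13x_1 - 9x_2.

Coefficient matrix A = [[7, 5], [-13, -9]].
Characteristic polynomial det(A - λI) = λ^2 + 2λ + 2 = 0.
Eigenvalues λ = -1 ± i (complex conjugate pair).
For λ=-1+i: an eigenvector is (-2,3) - i(-1,2) = (-2 + i, 3 - 2i).
A real fundamental pair from Re and Im of e^((-1+i)t)v: X_1 = e^(-t)(cos(t)·(-2,3) + sin(t)·(-1,2)), X_2 = e^(-t)(sin(t)·(-2,3) - cos(t)·(-1,2)).
General solution: K_1X_1 + K_2X_2.

x_1(t) = -K_1e^(-t)sin(t) - 2K_1e^(-t)cos(t) - 2K_2e^(-t)sin(t) + K_2e^(-t)cos(t), x_2(t) = 2K_1e^(-t)sin(t) + 3K_1e^(-t)cos(t) + 3K_2e^(-t)sin(t) - 2K_2e^(-t)cos(t)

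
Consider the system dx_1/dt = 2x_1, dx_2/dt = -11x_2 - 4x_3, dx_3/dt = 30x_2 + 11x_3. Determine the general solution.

Coefficient matrix A = [[2, 0, 0], [0, -11, -4], [0, 30, 11]].
det(A - λI) = 0 gives eigenvalues λ = 2, 1, -1.
For λ=2: eigenvector (1,0,0).
For λ=1: eigenvector (0,1,-3).
For λ=-1: eigenvector (0,2,-5).
General solution: K_1e^(2t)(1,0,0) + K_2e^(t)(0,1,-3) + K_3e^(-t)(0,2,-5).

x_1(t) = K_1e^(2t), x_2(t) = K_2e^(t) + 2K_3e^(-t), x_3(t) = -3K_2e^(t) - 5K_3e^(-t)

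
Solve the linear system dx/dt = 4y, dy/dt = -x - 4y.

x(t) = 2C_1e^(-2t) + 2C_2te^(-2t) + 3C_2e^(-2t), y(t) = -C_1e^(-2t) - C_2te^(-2t) - C_2e^(-2t)

Coefficient matrix A = [[0, 4], [-1, -4]].
Characteristic polynomial det(A - λI) = λ^2 + 4λ + 4 = 0.
Single eigenvalue λ = -2 with algebraic multiplicity 2.
Eigenvector v = (2,-1); generalized eigenvector w with (A-λI)w=v is (3,-1).
General solution: e^(-2t)[C_1·v + C_2·(t·v + w)].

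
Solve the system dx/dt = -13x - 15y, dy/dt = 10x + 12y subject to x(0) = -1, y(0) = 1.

Coefficient matrix A = [[-13, -15], [10, 12]].
Characteristic polynomial det(A - λI) = λ^2 + λ - 6 = 0.
Eigenvalues λ = -3, 2.
For λ=-3: (A-λI) row 1 is [-10, -15], so an eigenvector is (-3, 2).
For λ=2: (A-λI) row 1 is [-15, -15], so an eigenvector is (1, -1).
General solution: K_1e^(-3t)(-3,2) + K_2e^(2t)(1,-1).
Applying x(0)=-1, y(0)=1 gives K_1=0, K_2=-1.

x(t) = -e^(2t), y(t) = e^(2t)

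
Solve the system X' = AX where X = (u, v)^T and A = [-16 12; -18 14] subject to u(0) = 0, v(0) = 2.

u(t) = 4e^(2t) - 4e^(-4t), v(t) = 6e^(2t) - 4e^(-4t)

Coefficient matrix A = [[-16, 12], [-18, 14]].
Characteristic polynomial det(A - λI) = λ^2 + 2λ - 8 = 0.
Eigenvalues λ = -4, 2.
For λ=-4: (A-λI) row 1 is [-12, 12], so an eigenvector is (-1, -1).
For λ=2: (A-λI) row 1 is [-18, 12], so an eigenvector is (-2, -3).
General solution: c_1e^(-4t)(-1,-1) + c_2e^(2t)(-2,-3).
Applying u(0)=0, v(0)=2 gives c_1=4, c_2=-2.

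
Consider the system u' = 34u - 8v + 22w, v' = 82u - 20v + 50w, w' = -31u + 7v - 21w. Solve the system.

u(t) = -C_1e^(-2t) + C_2e^(-4t) + 2C_3e^(-t), v(t) = C_1e^(-2t) + 2C_2e^(-4t) + 6C_3e^(-t), w(t) = 2C_1e^(-2t) - C_2e^(-4t) - C_3e^(-t)

Coefficient matrix A = [[34, -8, 22], [82, -20, 50], [-31, 7, -21]].
det(A - λI) = 0 gives eigenvalues λ = -2, -4, -1.
For λ=-2: eigenvector (-1,1,2).
For λ=-4: eigenvector (1,2,-1).
For λ=-1: eigenvector (2,6,-1).
General solution: C_1e^(-2t)(-1,1,2) + C_2e^(-4t)(1,2,-1) + C_3e^(-t)(2,6,-1).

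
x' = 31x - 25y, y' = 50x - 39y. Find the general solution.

Coefficient matrix A = [[31, -25], [50, -39]].
Characteristic polynomial det(A - λI) = λ^2 + 8λ + 41 = 0.
Eigenvalues λ = -4 ± 5i (complex conjugate pair).
For λ=-4+5i: an eigenvector is (-2,-3) - i(1,1) = (-2 - i, -3 - i).
A real fundamental pair from Re and Im of e^((-4+5i)t)v: X_1 = e^(-4t)(cos(5t)·(-2,-3) + sin(5t)·(1,1)), X_2 = e^(-4t)(sin(5t)·(-2,-3) - cos(5t)·(1,1)).
General solution: c_1X_1 + c_2X_2.

x(t) = c_1e^(-4t)sin(5t) - 2c_1e^(-4t)cos(5t) - 2c_2e^(-4t)sin(5t) - c_2e^(-4t)cos(5t), y(t) = c_1e^(-4t)sin(5t) - 3c_1e^(-4t)cos(5t) - 3c_2e^(-4t)sin(5t) - c_2e^(-4t)cos(5t)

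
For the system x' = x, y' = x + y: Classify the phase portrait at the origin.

A = [[1,0],[1,1]]; det(A-λI) = λ^2 - 2λ + 1.
repeated λ = 1 with a single eigenvector.

unstable improper node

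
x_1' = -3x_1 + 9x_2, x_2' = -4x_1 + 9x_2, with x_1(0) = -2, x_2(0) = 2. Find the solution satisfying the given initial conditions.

x_1(t) = 30te^(3t) - 2e^(3t), x_2(t) = 20te^(3t) + 2e^(3t)

Coefficient matrix A = [[-3, 9], [-4, 9]].
Characteristic polynomial det(A - λI) = λ^2 - 6λ + 9 = 0.
Single eigenvalue λ = 3 with algebraic multiplicity 2.
Eigenvector v = (-3,-2); generalized eigenvector w with (A-λI)w=v is (-1,-1).
General solution: e^(3t)[c_1·v + c_2·(t·v + w)].
Applying x_1(0)=-2, x_2(0)=2 gives c_1=4, c_2=-10.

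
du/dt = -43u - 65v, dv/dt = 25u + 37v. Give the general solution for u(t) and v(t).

Coefficient matrix A = [[-43, -65], [25, 37]].
Characteristic polynomial det(A - λI) = λ^2 + 6λ + 34 = 0.
Eigenvalues λ = -3 ± 5i (complex conjugate pair).
For λ=-3+5i: an eigenvector is (2,-1) - i(-3,2) = (2 + 3i, -1 - 2i).
A real fundamental pair from Re and Im of e^((-3+5i)t)v: X_1 = e^(-3t)(cos(5t)·(2,-1) + sin(5t)·(-3,2)), X_2 = e^(-3t)(sin(5t)·(2,-1) - cos(5t)·(-3,2)).
General solution: K_1X_1 + K_2X_2.

u(t) = -3K_1e^(-3t)sin(5t) + 2K_1e^(-3t)cos(5t) + 2K_2e^(-3t)sin(5t) + 3K_2e^(-3t)cos(5t), v(t) = 2K_1e^(-3t)sin(5t) - K_1e^(-3t)cos(5t) - K_2e^(-3t)sin(5t) - 2K_2e^(-3t)cos(5t)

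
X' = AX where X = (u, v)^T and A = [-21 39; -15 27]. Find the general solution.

u(t) = 2c_1e^(3t)sin(3t) + 3c_1e^(3t)cos(3t) + 3c_2e^(3t)sin(3t) - 2c_2e^(3t)cos(3t), v(t) = c_1e^(3t)sin(3t) + 2c_1e^(3t)cos(3t) + 2c_2e^(3t)sin(3t) - c_2e^(3t)cos(3t)

Coefficient matrix A = [[-21, 39], [-15, 27]].
Characteristic polynomial det(A - λI) = λ^2 - 6λ + 18 = 0.
Eigenvalues λ = 3 ± 3i (complex conjugate pair).
For λ=3+3i: an eigenvector is (3,2) - i(2,1) = (3 - 2i, 2 - i).
A real fundamental pair from Re and Im of e^((3+3i)t)v: X_1 = e^(3t)(cos(3t)·(3,2) + sin(3t)·(2,1)), X_2 = e^(3t)(sin(3t)·(3,2) - cos(3t)·(2,1)).
General solution: c_1X_1 + c_2X_2.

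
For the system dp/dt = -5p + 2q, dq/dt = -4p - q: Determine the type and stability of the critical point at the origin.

A = [[-5,2],[-4,-1]]; det(A-λI) = λ^2 + 6λ + 13.
λ = -3 ± 2i: negative real part.

stable spiral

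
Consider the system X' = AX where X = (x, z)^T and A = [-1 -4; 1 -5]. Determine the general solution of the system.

Coefficient matrix A = [[-1, -4], [1, -5]].
Characteristic polynomial det(A - λI) = λ^2 + 6λ + 9 = 0.
Single eigenvalue λ = -3 with algebraic multiplicity 2.
Eigenvector v = (2,1); generalized eigenvector w with (A-λI)w=v is (3,1).
General solution: e^(-3t)[K_1·v + K_2·(t·v + w)].

x(t) = 2K_1e^(-3t) + 2K_2te^(-3t) + 3K_2e^(-3t), z(t) = K_1e^(-3t) + K_2te^(-3t) + K_2e^(-3t)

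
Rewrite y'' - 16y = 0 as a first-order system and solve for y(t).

Let x_1 = y, x_2 = y'. Then x_1' = x_2 and x_2' = 16x_1.
A = [[0,1],[16,0]]; det(A-λI) = λ^2 - 16.
Eigenvalues λ = -4, 4 with eigenvectors (1,-4), (1,4).

y(t) = C_1e^(-4t) + C_2e^(4t)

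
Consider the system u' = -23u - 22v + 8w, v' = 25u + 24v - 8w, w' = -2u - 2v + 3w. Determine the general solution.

Coefficient matrix A = [[-23, -22, 8], [25, 24, -8], [-2, -2, 3]].
det(A - λI) = 0 gives eigenvalues λ = -1, 3, 2.
For λ=-1: eigenvector (1,-1,0).
For λ=3: eigenvector (2,-2,1).
For λ=2: eigenvector (-2,3,2).
General solution: c_1e^(-t)(1,-1,0) + c_2e^(3t)(2,-2,1) + c_3e^(2t)(-2,3,2).

u(t) = c_1e^(-t) + 2c_2e^(3t) - 2c_3e^(2t), v(t) = -c_1e^(-t) - 2c_2e^(3t) + 3c_3e^(2t), w(t) = c_2e^(3t) + 2c_3e^(2t)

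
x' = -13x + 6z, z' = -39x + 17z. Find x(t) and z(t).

x(t) = -c_1e^(2t)sin(3t) - c_1e^(2t)cos(3t) - c_2e^(2t)sin(3t) + c_2e^(2t)cos(3t), z(t) = -2c_1e^(2t)sin(3t) - 3c_1e^(2t)cos(3t) - 3c_2e^(2t)sin(3t) + 2c_2e^(2t)cos(3t)

Coefficient matrix A = [[-13, 6], [-39, 17]].
Characteristic polynomial det(A - λI) = λ^2 - 4λ + 13 = 0.
Eigenvalues λ = 2 ± 3i (complex conjugate pair).
For λ=2+3i: an eigenvector is (-1,-3) - i(-1,-2) = (-1 + i, -3 + 2i).
A real fundamental pair from Re and Im of e^((2+3i)t)v: X_1 = e^(2t)(cos(3t)·(-1,-3) + sin(3t)·(-1,-2)), X_2 = e^(2t)(sin(3t)·(-1,-3) - cos(3t)·(-1,-2)).
General solution: c_1X_1 + c_2X_2.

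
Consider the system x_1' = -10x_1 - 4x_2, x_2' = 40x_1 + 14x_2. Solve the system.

x_1(t) = K_1e^(2t)cos(4t) + K_2e^(2t)sin(4t), x_2(t) = K_1e^(2t)sin(4t) - 3K_1e^(2t)cos(4t) - 3K_2e^(2t)sin(4t) - K_2e^(2t)cos(4t)

Coefficient matrix A = [[-10, -4], [40, 14]].
Characteristic polynomial det(A - λI) = λ^2 - 4λ + 20 = 0.
Eigenvalues λ = 2 ± 4i (complex conjugate pair).
For λ=2+4i: an eigenvector is (1,-3) - i(0,1) = (1, -3 - i).
A real fundamental pair from Re and Im of e^((2+4i)t)v: X_1 = e^(2t)(cos(4t)·(1,-3) + sin(4t)·(0,1)), X_2 = e^(2t)(sin(4t)·(1,-3) - cos(4t)·(0,1)).
General solution: K_1X_1 + K_2X_2.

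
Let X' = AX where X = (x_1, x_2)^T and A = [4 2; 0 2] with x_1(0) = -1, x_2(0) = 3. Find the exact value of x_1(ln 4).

A = [[4,2],[0,2]]; eigenvalues λ = 4, 2.
Eigenvectors: (1,0) for λ=4, (1,-1) for λ=2.
From the initial condition, c_1 = 2, c_2 = -3.
x_1(ln 4) = (2)(4^4)(1) + (-3)(4^2)(1) = 464.

464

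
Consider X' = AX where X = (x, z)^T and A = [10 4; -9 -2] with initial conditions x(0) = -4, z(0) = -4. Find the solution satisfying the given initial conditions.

x(t) = -40te^(4t) - 4e^(4t), z(t) = 60te^(4t) - 4e^(4t)

Coefficient matrix A = [[10, 4], [-9, -2]].
Characteristic polynomial det(A - λI) = λ^2 - 8λ + 16 = 0.
Single eigenvalue λ = 4 with algebraic multiplicity 2.
Eigenvector v = (-2,3); generalized eigenvector w with (A-λI)w=v is (1,-2).
General solution: e^(4t)[K_1·v + K_2·(t·v + w)].
Applying x(0)=-4, z(0)=-4 gives K_1=12, K_2=20.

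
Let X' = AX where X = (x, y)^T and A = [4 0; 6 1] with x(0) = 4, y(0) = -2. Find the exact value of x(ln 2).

A = [[4,0],[6,1]]; eigenvalues λ = 4, 1.
Eigenvectors: (-1,-2) for λ=4, (0,-1) for λ=1.
From the initial condition, c_1 = -4, c_2 = 10.
x(ln 2) = (-4)(2^4)(-1) + (10)(2^1)(0) = 64.

64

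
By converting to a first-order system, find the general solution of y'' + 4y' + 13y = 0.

Let x_1 = y, x_2 = y'. Then x_1' = x_2 and x_2' = -13x_1 - 4x_2.
A = [[0,1],[-13,-4]]; det(A-λI) = λ^2 + 4λ + 13.
Eigenvalues λ = -2 ± 3i.

y(t) = K_1e^(-2t)cos(3t) + K_2e^(-2t)sin(3t)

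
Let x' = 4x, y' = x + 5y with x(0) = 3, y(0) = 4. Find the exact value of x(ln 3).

243

A = [[4,0],[1,5]]; eigenvalues λ = 4, 5.
Eigenvectors: (1,-1) for λ=4, (0,1) for λ=5.
From the initial condition, c_1 = 3, c_2 = 7.
x(ln 3) = (3)(3^4)(1) + (7)(3^5)(0) = 243.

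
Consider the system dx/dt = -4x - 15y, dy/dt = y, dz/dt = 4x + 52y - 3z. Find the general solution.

Coefficient matrix A = [[-4, -15, 0], [0, 1, 0], [4, 52, -3]].
det(A - λI) = 0 gives eigenvalues λ = -4, 1, -3.
For λ=-4: eigenvector (1,0,-4).
For λ=1: eigenvector (-3,1,10).
For λ=-3: eigenvector (0,0,1).
General solution: C_1e^(-4t)(1,0,-4) + C_2e^(t)(-3,1,10) + C_3e^(-3t)(0,0,1).

x(t) = C_1e^(-4t) - 3C_2e^(t), y(t) = C_2e^(t), z(t) = -4C_1e^(-4t) + 10C_2e^(t) + C_3e^(-3t)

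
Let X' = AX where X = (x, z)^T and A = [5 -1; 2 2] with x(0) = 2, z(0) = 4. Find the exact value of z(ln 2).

A = [[5,-1],[2,2]]; eigenvalues λ = 3, 4.
Eigenvectors: (1,2) for λ=3, (1,1) for λ=4.
From the initial condition, c_1 = 2, c_2 = 0.
z(ln 2) = (2)(2^3)(2) + (0)(2^4)(1) = 32.

32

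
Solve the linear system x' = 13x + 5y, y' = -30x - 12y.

Coefficient matrix A = [[13, 5], [-30, -12]].
Characteristic polynomial det(A - λI) = λ^2 - λ - 6 = 0.
Eigenvalues λ = 3, -2.
For λ=3: (A-λI) row 1 is [10, 5], so an eigenvector is (-1, 2).
For λ=-2: (A-λI) row 1 is [15, 5], so an eigenvector is (-1, 3).
General solution: c_1e^(3t)(-1,2) + c_2e^(-2t)(-1,3).

x(t) = -c_1e^(3t) - c_2e^(-2t), y(t) = 2c_1e^(3t) + 3c_2e^(-2t)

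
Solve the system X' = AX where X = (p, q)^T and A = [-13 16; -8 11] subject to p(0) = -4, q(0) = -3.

Coefficient matrix A = [[-13, 16], [-8, 11]].
Characteristic polynomial det(A - λI) = λ^2 + 2λ - 15 = 0.
Eigenvalues λ = 3, -5.
For λ=3: (A-λI) row 1 is [-16, 16], so an eigenvector is (-1, -1).
For λ=-5: (A-λI) row 1 is [-8, 16], so an eigenvector is (-2, -1).
General solution: K_1e^(3t)(-1,-1) + K_2e^(-5t)(-2,-1).
Applying p(0)=-4, q(0)=-3 gives K_1=2, K_2=1.

p(t) = -2e^(3t) - 2e^(-5t), q(t) = -2e^(3t) - e^(-5t)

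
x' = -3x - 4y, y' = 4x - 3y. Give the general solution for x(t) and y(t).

x(t) = C_1e^(-3t)sin(4t) - C_2e^(-3t)cos(4t), y(t) = -C_1e^(-3t)cos(4t) - C_2e^(-3t)sin(4t)

Coefficient matrix A = [[-3, -4], [4, -3]].
Characteristic polynomial det(A - λI) = λ^2 + 6λ + 25 = 0.
Eigenvalues λ = -3 ± 4i (complex conjugate pair).
For λ=-3+4i: an eigenvector is (0,-1) - i(1,0) = (0 - i, -1).
A real fundamental pair from Re and Im of e^((-3+4i)t)v: X_1 = e^(-3t)(cos(4t)·(0,-1) + sin(4t)·(1,0)), X_2 = e^(-3t)(sin(4t)·(0,-1) - cos(4t)·(1,0)).
General solution: C_1X_1 + C_2X_2.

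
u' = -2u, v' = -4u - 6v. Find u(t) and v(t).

u(t) = -K_1e^(-2t), v(t) = K_1e^(-2t) + K_2e^(-6t)

Coefficient matrix A = [[-2, 0], [-4, -6]].
Characteristic polynomial det(A - λI) = λ^2 + 8λ + 12 = 0.
Eigenvalues λ = -2, -6.
For λ=-2: (A-λI) row 2 is [-4, -4], so an eigenvector is (-1, 1).
For λ=-6: (A-λI) row 1 is [4, 0], so an eigenvector is (0, 1).
General solution: K_1e^(-2t)(-1,1) + K_2e^(-6t)(0,1).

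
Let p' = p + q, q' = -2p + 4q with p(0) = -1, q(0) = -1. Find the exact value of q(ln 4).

-16

A = [[1,1],[-2,4]]; eigenvalues λ = 2, 3.
Eigenvectors: (-1,-1) for λ=2, (-1,-2) for λ=3.
From the initial condition, c_1 = 1, c_2 = 0.
q(ln 4) = (1)(4^2)(-1) + (0)(4^3)(-2) = -16.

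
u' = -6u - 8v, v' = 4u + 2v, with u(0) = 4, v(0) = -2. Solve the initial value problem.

u(t) = 4e^(-2t)cos(4t), v(t) = 2e^(-2t)sin(4t) - 2e^(-2t)cos(4t)

Coefficient matrix A = [[-6, -8], [4, 2]].
Characteristic polynomial det(A - λI) = λ^2 + 4λ + 20 = 0.
Eigenvalues λ = -2 ± 4i (complex conjugate pair).
For λ=-2+4i: an eigenvector is (1,-1) - i(1,0) = (1 - i, -1).
A real fundamental pair from Re and Im of e^((-2+4i)t)v: X_1 = e^(-2t)(cos(4t)·(1,-1) + sin(4t)·(1,0)), X_2 = e^(-2t)(sin(4t)·(1,-1) - cos(4t)·(1,0)).
General solution: K_1X_1 + K_2X_2.
Applying u(0)=4, v(0)=-2 gives K_1=2, K_2=-2.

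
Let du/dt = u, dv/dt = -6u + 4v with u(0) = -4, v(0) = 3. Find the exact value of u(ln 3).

-12

A = [[1,0],[-6,4]]; eigenvalues λ = 4, 1.
Eigenvectors: (0,1) for λ=4, (1,2) for λ=1.
From the initial condition, c_1 = 11, c_2 = -4.
u(ln 3) = (11)(3^4)(0) + (-4)(3^1)(1) = -12.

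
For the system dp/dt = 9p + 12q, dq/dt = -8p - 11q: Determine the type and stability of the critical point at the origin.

A = [[9,12],[-8,-11]]; det(A-λI) = λ^2 + 2λ - 3.
λ = 1, -3: opposite signs.

saddle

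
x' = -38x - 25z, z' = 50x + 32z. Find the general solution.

Coefficient matrix A = [[-38, -25], [50, 32]].
Characteristic polynomial det(A - λI) = λ^2 + 6λ + 34 = 0.
Eigenvalues λ = -3 ± 5i (complex conjugate pair).
For λ=-3+5i: an eigenvector is (2,-3) - i(1,-1) = (2 - i, -3 + i).
A real fundamental pair from Re and Im of e^((-3+5i)t)v: X_1 = e^(-3t)(cos(5t)·(2,-3) + sin(5t)·(1,-1)), X_2 = e^(-3t)(sin(5t)·(2,-3) - cos(5t)·(1,-1)).
General solution: K_1X_1 + K_2X_2.

x(t) = K_1e^(-3t)sin(5t) + 2K_1e^(-3t)cos(5t) + 2K_2e^(-3t)sin(5t) - K_2e^(-3t)cos(5t), z(t) = -K_1e^(-3t)sin(5t) - 3K_1e^(-3t)cos(5t) - 3K_2e^(-3t)sin(5t) + K_2e^(-3t)cos(5t)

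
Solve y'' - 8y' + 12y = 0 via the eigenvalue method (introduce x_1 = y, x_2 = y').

y(t) = C_1e^(6t) + C_2e^(2t)

Let x_1 = y, x_2 = y'. Then x_1' = x_2 and x_2' = -12x_1 + 8x_2.
A = [[0,1],[-12,8]]; det(A-λI) = λ^2 - 8λ + 12.
Eigenvalues λ = 6, 2 with eigenvectors (1,6), (1,2).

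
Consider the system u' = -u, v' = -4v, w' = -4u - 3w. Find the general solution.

Coefficient matrix A = [[-1, 0, 0], [0, -4, 0], [-4, 0, -3]].
det(A - λI) = 0 gives eigenvalues λ = -3, -4, -1.
For λ=-3: eigenvector (0,0,1).
For λ=-4: eigenvector (0,1,0).
For λ=-1: eigenvector (1,0,-2).
General solution: C_1e^(-3t)(0,0,1) + C_2e^(-4t)(0,1,0) + C_3e^(-t)(1,0,-2).

u(t) = C_3e^(-t), v(t) = C_2e^(-4t), w(t) = C_1e^(-3t) - 2C_3e^(-t)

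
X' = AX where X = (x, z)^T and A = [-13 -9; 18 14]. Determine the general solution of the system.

Coefficient matrix A = [[-13, -9], [18, 14]].
Characteristic polynomial det(A - λI) = λ^2 - λ - 20 = 0.
Eigenvalues λ = 5, -4.
For λ=5: (A-λI) row 1 is [-18, -9], so an eigenvector is (-1, 2).
For λ=-4: (A-λI) row 1 is [-9, -9], so an eigenvector is (-1, 1).
General solution: C_1e^(5t)(-1,2) + C_2e^(-4t)(-1,1).

x(t) = -C_1e^(5t) - C_2e^(-4t), z(t) = 2C_1e^(5t) + C_2e^(-4t)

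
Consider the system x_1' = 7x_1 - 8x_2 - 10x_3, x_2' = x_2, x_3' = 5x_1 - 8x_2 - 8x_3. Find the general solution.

Coefficient matrix A = [[7, -8, -10], [0, 1, 0], [5, -8, -8]].
det(A - λI) = 0 gives eigenvalues λ = -3, 2, 1.
For λ=-3: eigenvector (-1,0,-1).
For λ=2: eigenvector (2,0,1).
For λ=1: eigenvector (-2,1,-2).
General solution: C_1e^(-3t)(-1,0,-1) + C_2e^(2t)(2,0,1) + C_3e^(t)(-2,1,-2).

x_1(t) = -C_1e^(-3t) + 2C_2e^(2t) - 2C_3e^(t), x_2(t) = C_3e^(t), x_3(t) = -C_1e^(-3t) + C_2e^(2t) - 2C_3e^(t)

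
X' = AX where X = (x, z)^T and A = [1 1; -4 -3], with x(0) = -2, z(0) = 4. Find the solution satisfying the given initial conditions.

x(t) = -2e^(-t), z(t) = 4e^(-t)

Coefficient matrix A = [[1, 1], [-4, -3]].
Characteristic polynomial det(A - λI) = λ^2 + 2λ + 1 = 0.
Single eigenvalue λ = -1 with algebraic multiplicity 2.
Eigenvector v = (-1,2); generalized eigenvector w with (A-λI)w=v is (0,-1).
General solution: e^(-t)[c_1·v + c_2·(t·v + w)].
Applying x(0)=-2, z(0)=4 gives c_1=2, c_2=0.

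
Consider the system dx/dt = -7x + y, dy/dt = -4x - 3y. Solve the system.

x(t) = C_1e^(-5t) + C_2te^(-5t) - 2C_2e^(-5t), y(t) = 2C_1e^(-5t) + 2C_2te^(-5t) - 3C_2e^(-5t)

Coefficient matrix A = [[-7, 1], [-4, -3]].
Characteristic polynomial det(A - λI) = λ^2 + 10λ + 25 = 0.
Single eigenvalue λ = -5 with algebraic multiplicity 2.
Eigenvector v = (1,2); generalized eigenvector w with (A-λI)w=v is (-2,-3).
General solution: e^(-5t)[C_1·v + C_2·(t·v + w)].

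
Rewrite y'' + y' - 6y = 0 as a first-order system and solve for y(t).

Let x_1 = y, x_2 = y'. Then x_1' = x_2 and x_2' = 6x_1 - x_2.
A = [[0,1],[6,-1]]; det(A-λI) = λ^2 + λ - 6.
Eigenvalues λ = -3, 2 with eigenvectors (1,-3), (1,2).

y(t) = C_1e^(-3t) + C_2e^(2t)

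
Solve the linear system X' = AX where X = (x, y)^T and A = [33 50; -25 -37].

x(t) = C_1e^(-2t)sin(5t) + 3C_1e^(-2t)cos(5t) + 3C_2e^(-2t)sin(5t) - C_2e^(-2t)cos(5t), y(t) = -C_1e^(-2t)sin(5t) - 2C_1e^(-2t)cos(5t) - 2C_2e^(-2t)sin(5t) + C_2e^(-2t)cos(5t)

Coefficient matrix A = [[33, 50], [-25, -37]].
Characteristic polynomial det(A - λI) = λ^2 + 4λ + 29 = 0.
Eigenvalues λ = -2 ± 5i (complex conjugate pair).
For λ=-2+5i: an eigenvector is (3,-2) - i(1,-1) = (3 - i, -2 + i).
A real fundamental pair from Re and Im of e^((-2+5i)t)v: X_1 = e^(-2t)(cos(5t)·(3,-2) + sin(5t)·(1,-1)), X_2 = e^(-2t)(sin(5t)·(3,-2) - cos(5t)·(1,-1)).
General solution: C_1X_1 + C_2X_2.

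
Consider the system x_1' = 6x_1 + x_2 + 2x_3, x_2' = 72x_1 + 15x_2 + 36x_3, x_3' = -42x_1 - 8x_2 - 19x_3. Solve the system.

Coefficient matrix A = [[6, 1, 2], [72, 15, 36], [-42, -8, -19]].
det(A - λI) = 0 gives eigenvalues λ = 2, 3, -3.
For λ=2: eigenvector (1,0,-2).
For λ=3: eigenvector (1,3,-3).
For λ=-3: eigenvector (0,-2,1).
General solution: C_1e^(2t)(1,0,-2) + C_2e^(3t)(1,3,-3) + C_3e^(-3t)(0,-2,1).

x_1(t) = C_1e^(2t) + C_2e^(3t), x_2(t) = 3C_2e^(3t) - 2C_3e^(-3t), x_3(t) = -2C_1e^(2t) - 3C_2e^(3t) + C_3e^(-3t)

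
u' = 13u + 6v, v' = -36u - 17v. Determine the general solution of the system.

u(t) = -c_1e^(-5t) + c_2e^(t), v(t) = 3c_1e^(-5t) - 2c_2e^(t)

Coefficient matrix A = [[13, 6], [-36, -17]].
Characteristic polynomial det(A - λI) = λ^2 + 4λ - 5 = 0.
Eigenvalues λ = -5, 1.
For λ=-5: (A-λI) row 1 is [18, 6], so an eigenvector is (-1, 3).
For λ=1: (A-λI) row 1 is [12, 6], so an eigenvector is (1, -2).
General solution: c_1e^(-5t)(-1,3) + c_2e^(t)(1,-2).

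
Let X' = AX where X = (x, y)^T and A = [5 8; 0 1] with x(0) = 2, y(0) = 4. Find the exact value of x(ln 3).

A = [[5,8],[0,1]]; eigenvalues λ = 5, 1.
Eigenvectors: (1,0) for λ=5, (-2,1) for λ=1.
From the initial condition, c_1 = 10, c_2 = 4.
x(ln 3) = (10)(3^5)(1) + (4)(3^1)(-2) = 2406.

2406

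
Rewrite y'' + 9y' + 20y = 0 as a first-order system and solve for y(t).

y(t) = c_1e^(-5t) + c_2e^(-4t)

Let x_1 = y, x_2 = y'. Then x_1' = x_2 and x_2' = -20x_1 - 9x_2.
A = [[0,1],[-20,-9]]; det(A-λI) = λ^2 + 9λ + 20.
Eigenvalues λ = -5, -4 with eigenvectors (1,-5), (1,-4).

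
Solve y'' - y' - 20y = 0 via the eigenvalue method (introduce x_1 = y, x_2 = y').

Let x_1 = y, x_2 = y'. Then x_1' = x_2 and x_2' = 20x_1 + x_2.
A = [[0,1],[20,1]]; det(A-λI) = λ^2 - λ - 20.
Eigenvalues λ = -4, 5 with eigenvectors (1,-4), (1,5).

y(t) = c_1e^(-4t) + c_2e^(5t)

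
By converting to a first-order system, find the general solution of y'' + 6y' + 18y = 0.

y(t) = c_1e^(-3t)cos(3t) + c_2e^(-3t)sin(3t)

Let x_1 = y, x_2 = y'. Then x_1' = x_2 and x_2' = -18x_1 - 6x_2.
A = [[0,1],[-18,-6]]; det(A-λI) = λ^2 + 6λ + 18.
Eigenvalues λ = -3 ± 3i.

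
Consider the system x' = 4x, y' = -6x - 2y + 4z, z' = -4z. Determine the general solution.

x(t) = c_1e^(4t), y(t) = -c_1e^(4t) + c_2e^(-2t) - 2c_3e^(-4t), z(t) = c_3e^(-4t)

Coefficient matrix A = [[4, 0, 0], [-6, -2, 4], [0, 0, -4]].
det(A - λI) = 0 gives eigenvalues λ = 4, -2, -4.
For λ=4: eigenvector (1,-1,0).
For λ=-2: eigenvector (0,1,0).
For λ=-4: eigenvector (0,-2,1).
General solution: c_1e^(4t)(1,-1,0) + c_2e^(-2t)(0,1,0) + c_3e^(-4t)(0,-2,1).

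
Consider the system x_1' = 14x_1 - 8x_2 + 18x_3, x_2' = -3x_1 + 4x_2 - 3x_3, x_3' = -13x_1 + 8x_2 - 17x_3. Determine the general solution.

Coefficient matrix A = [[14, -8, 18], [-3, 4, -3], [-13, 8, -17]].
det(A - λI) = 0 gives eigenvalues λ = 1, -4, 4.
For λ=1: eigenvector (2,1,-1).
For λ=-4: eigenvector (-1,0,1).
For λ=4: eigenvector (-1,1,1).
General solution: K_1e^(t)(2,1,-1) + K_2e^(-4t)(-1,0,1) + K_3e^(4t)(-1,1,1).

x_1(t) = 2K_1e^(t) - K_2e^(-4t) - K_3e^(4t), x_2(t) = K_1e^(t) + K_3e^(4t), x_3(t) = -K_1e^(t) + K_2e^(-4t) + K_3e^(4t)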